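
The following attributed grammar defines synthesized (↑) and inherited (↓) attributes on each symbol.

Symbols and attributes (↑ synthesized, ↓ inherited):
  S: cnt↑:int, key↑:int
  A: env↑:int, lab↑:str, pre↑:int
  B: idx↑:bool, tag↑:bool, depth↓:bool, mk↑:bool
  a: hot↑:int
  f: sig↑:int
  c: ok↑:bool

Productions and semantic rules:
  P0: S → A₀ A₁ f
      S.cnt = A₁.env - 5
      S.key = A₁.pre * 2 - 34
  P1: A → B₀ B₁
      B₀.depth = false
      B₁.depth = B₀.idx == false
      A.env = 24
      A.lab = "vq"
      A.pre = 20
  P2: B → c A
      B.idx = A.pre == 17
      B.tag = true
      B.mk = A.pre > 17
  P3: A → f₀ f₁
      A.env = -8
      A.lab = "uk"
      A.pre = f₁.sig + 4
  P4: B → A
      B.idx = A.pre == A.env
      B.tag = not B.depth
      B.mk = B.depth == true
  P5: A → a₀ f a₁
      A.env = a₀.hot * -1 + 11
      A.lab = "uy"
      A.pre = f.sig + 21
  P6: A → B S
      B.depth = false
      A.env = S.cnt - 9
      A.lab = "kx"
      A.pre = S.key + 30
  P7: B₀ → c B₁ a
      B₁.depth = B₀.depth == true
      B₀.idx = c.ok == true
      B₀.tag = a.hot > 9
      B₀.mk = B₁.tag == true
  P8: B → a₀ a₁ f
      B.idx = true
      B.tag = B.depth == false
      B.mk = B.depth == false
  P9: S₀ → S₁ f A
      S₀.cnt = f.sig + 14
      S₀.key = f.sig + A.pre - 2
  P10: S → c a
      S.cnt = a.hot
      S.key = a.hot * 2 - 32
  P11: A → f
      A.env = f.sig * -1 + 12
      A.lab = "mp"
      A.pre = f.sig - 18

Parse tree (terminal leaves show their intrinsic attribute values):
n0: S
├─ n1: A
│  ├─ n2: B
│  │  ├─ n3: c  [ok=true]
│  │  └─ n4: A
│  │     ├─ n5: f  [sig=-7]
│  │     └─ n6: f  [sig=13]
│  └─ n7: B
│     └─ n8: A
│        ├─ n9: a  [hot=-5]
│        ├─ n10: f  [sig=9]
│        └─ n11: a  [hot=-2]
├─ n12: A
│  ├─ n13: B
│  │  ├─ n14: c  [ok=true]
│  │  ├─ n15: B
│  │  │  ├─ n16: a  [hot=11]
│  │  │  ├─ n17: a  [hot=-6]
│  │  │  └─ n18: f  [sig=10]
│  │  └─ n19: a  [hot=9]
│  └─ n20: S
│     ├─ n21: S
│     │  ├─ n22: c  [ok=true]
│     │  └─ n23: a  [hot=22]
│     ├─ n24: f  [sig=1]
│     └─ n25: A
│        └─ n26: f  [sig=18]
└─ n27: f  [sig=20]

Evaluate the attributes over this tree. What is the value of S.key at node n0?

24

1. n2.depth = false  [false]
2. n3.ok = true  [terminal]
3. n5.sig = -7  [terminal]
4. n6.sig = 13  [terminal]
5. n4.env = -8  [-8]
6. n4.lab = "uk"  ["uk"]
7. n4.pre = 17  [f₁.sig + 4]
8. n2.idx = true  [A.pre == 17]
9. n2.tag = true  [true]
10. n2.mk = false  [A.pre > 17]
11. n7.depth = false  [B₀.idx == false]
12. n9.hot = -5  [terminal]
13. n10.sig = 9  [terminal]
14. n11.hot = -2  [terminal]
15. n8.env = 16  [a₀.hot * -1 + 11]
16. n8.lab = "uy"  ["uy"]
17. n8.pre = 30  [f.sig + 21]
18. n7.idx = false  [A.pre == A.env]
19. n7.tag = true  [not B.depth]
20. n7.mk = false  [B.depth == true]
21. n1.env = 24  [24]
22. n1.lab = "vq"  ["vq"]
23. n1.pre = 20  [20]
24. n13.depth = false  [false]
25. n14.ok = true  [terminal]
26. n15.depth = false  [B₀.depth == true]
27. n16.hot = 11  [terminal]
28. n17.hot = -6  [terminal]
29. n18.sig = 10  [terminal]
30. n15.idx = true  [true]
31. n15.tag = true  [B.depth == false]
32. n15.mk = true  [B.depth == false]
33. n19.hot = 9  [terminal]
34. n13.idx = true  [c.ok == true]
35. n13.tag = false  [a.hot > 9]
36. n13.mk = true  [B₁.tag == true]
37. n22.ok = true  [terminal]
38. n23.hot = 22  [terminal]
39. n21.cnt = 22  [a.hot]
40. n21.key = 12  [a.hot * 2 - 32]
41. n24.sig = 1  [terminal]
42. n26.sig = 18  [terminal]
43. n25.env = -6  [f.sig * -1 + 12]
44. n25.lab = "mp"  ["mp"]
45. n25.pre = 0  [f.sig - 18]
46. n20.cnt = 15  [f.sig + 14]
47. n20.key = -1  [f.sig + A.pre - 2]
48. n12.env = 6  [S.cnt - 9]
49. n12.lab = "kx"  ["kx"]
50. n12.pre = 29  [S.key + 30]
51. n27.sig = 20  [terminal]
52. n0.cnt = 1  [A₁.env - 5]
53. n0.key = 24  [A₁.pre * 2 - 34]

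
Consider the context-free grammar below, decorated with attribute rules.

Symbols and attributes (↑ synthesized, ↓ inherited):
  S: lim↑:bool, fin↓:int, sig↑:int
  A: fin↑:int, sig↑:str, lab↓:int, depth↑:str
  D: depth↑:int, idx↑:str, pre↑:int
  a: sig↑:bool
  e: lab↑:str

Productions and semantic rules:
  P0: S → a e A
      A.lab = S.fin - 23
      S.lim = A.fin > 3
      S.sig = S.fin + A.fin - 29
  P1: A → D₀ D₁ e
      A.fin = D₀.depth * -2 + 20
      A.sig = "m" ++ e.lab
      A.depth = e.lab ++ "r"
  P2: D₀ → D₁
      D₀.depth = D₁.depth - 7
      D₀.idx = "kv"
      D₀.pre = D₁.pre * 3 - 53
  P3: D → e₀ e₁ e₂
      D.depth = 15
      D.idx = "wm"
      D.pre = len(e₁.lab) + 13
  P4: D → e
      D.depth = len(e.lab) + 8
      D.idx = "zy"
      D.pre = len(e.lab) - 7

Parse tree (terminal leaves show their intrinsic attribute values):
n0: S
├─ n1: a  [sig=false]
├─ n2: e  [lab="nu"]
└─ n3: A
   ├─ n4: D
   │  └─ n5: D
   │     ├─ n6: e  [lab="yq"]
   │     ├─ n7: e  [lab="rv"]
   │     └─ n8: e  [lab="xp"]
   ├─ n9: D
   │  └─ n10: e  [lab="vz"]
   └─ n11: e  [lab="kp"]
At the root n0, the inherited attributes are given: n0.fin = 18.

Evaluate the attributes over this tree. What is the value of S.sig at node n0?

-7

1. n0.fin = 18  [given at root]
2. n1.sig = false  [terminal]
3. n2.lab = "nu"  [terminal]
4. n3.lab = -5  [S.fin - 23]
5. n6.lab = "yq"  [terminal]
6. n7.lab = "rv"  [terminal]
7. n8.lab = "xp"  [terminal]
8. n5.depth = 15  [15]
9. n5.idx = "wm"  ["wm"]
10. n5.pre = 15  [len(e₁.lab) + 13]
11. n4.depth = 8  [D₁.depth - 7]
12. n4.idx = "kv"  ["kv"]
13. n4.pre = -8  [D₁.pre * 3 - 53]
14. n10.lab = "vz"  [terminal]
15. n9.depth = 10  [len(e.lab) + 8]
16. n9.idx = "zy"  ["zy"]
17. n9.pre = -5  [len(e.lab) - 7]
18. n11.lab = "kp"  [terminal]
19. n3.fin = 4  [D₀.depth * -2 + 20]
20. n3.sig = "mkp"  ["m" ++ e.lab]
21. n3.depth = "kpr"  [e.lab ++ "r"]
22. n0.lim = true  [A.fin > 3]
23. n0.sig = -7  [S.fin + A.fin - 29]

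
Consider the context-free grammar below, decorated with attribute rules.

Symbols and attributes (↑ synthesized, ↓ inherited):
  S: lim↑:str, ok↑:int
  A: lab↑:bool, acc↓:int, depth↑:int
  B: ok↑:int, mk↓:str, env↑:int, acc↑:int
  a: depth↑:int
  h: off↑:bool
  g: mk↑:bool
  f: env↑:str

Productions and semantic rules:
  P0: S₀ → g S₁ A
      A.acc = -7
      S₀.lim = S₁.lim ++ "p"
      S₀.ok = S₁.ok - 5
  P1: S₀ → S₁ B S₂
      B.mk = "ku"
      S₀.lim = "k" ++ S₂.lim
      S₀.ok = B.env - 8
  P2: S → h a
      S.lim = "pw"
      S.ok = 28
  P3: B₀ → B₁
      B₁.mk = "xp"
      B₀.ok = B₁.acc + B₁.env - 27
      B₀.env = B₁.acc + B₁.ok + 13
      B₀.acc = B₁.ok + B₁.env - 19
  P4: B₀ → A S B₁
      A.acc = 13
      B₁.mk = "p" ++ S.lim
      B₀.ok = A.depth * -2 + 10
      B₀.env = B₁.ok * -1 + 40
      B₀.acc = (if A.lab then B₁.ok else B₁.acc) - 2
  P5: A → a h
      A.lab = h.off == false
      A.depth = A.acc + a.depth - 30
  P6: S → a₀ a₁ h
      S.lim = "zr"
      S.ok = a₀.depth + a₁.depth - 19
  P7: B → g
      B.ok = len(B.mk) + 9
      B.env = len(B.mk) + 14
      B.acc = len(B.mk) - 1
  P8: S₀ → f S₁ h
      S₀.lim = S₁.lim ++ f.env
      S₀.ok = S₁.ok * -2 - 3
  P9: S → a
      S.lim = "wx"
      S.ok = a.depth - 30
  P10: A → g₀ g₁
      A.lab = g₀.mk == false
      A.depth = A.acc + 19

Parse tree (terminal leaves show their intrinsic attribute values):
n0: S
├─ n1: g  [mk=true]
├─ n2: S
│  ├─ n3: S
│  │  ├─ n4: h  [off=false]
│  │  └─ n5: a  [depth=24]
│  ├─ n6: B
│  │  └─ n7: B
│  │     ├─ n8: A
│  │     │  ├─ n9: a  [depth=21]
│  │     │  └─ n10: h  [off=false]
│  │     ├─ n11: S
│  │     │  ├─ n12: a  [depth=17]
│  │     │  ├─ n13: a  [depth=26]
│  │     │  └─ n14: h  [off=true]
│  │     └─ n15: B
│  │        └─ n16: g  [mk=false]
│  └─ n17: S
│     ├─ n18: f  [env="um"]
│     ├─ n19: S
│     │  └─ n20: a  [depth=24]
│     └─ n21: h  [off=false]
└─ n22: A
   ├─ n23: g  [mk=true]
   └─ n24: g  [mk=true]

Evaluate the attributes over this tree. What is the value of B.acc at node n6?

11

1. n1.mk = true  [terminal]
2. n4.off = false  [terminal]
3. n5.depth = 24  [terminal]
4. n3.lim = "pw"  ["pw"]
5. n3.ok = 28  [28]
6. n6.mk = "ku"  ["ku"]
7. n7.mk = "xp"  ["xp"]
8. n8.acc = 13  [13]
9. n9.depth = 21  [terminal]
10. n10.off = false  [terminal]
11. n8.lab = true  [h.off == false]
12. n8.depth = 4  [A.acc + a.depth - 30]
13. n12.depth = 17  [terminal]
14. n13.depth = 26  [terminal]
15. n14.off = true  [terminal]
16. n11.lim = "zr"  ["zr"]
17. n11.ok = 24  [a₀.depth + a₁.depth - 19]
18. n15.mk = "pzr"  ["p" ++ S.lim]
19. n16.mk = false  [terminal]
20. n15.ok = 12  [len(B.mk) + 9]
21. n15.env = 17  [len(B.mk) + 14]
22. n15.acc = 2  [len(B.mk) - 1]
23. n7.ok = 2  [A.depth * -2 + 10]
24. n7.env = 28  [B₁.ok * -1 + 40]
25. n7.acc = 10  [(if A.lab then B₁.ok else B₁.acc) - 2]
26. n6.ok = 11  [B₁.acc + B₁.env - 27]
27. n6.env = 25  [B₁.acc + B₁.ok + 13]
28. n6.acc = 11  [B₁.ok + B₁.env - 19]
29. n18.env = "um"  [terminal]
30. n20.depth = 24  [terminal]
31. n19.lim = "wx"  ["wx"]
32. n19.ok = -6  [a.depth - 30]
33. n21.off = false  [terminal]
34. n17.lim = "wxum"  [S₁.lim ++ f.env]
35. n17.ok = 9  [S₁.ok * -2 - 3]
36. n2.lim = "kwxum"  ["k" ++ S₂.lim]
37. n2.ok = 17  [B.env - 8]
38. n22.acc = -7  [-7]
39. n23.mk = true  [terminal]
40. n24.mk = true  [terminal]
41. n22.lab = false  [g₀.mk == false]
42. n22.depth = 12  [A.acc + 19]
43. n0.lim = "kwxump"  [S₁.lim ++ "p"]
44. n0.ok = 12  [S₁.ok - 5]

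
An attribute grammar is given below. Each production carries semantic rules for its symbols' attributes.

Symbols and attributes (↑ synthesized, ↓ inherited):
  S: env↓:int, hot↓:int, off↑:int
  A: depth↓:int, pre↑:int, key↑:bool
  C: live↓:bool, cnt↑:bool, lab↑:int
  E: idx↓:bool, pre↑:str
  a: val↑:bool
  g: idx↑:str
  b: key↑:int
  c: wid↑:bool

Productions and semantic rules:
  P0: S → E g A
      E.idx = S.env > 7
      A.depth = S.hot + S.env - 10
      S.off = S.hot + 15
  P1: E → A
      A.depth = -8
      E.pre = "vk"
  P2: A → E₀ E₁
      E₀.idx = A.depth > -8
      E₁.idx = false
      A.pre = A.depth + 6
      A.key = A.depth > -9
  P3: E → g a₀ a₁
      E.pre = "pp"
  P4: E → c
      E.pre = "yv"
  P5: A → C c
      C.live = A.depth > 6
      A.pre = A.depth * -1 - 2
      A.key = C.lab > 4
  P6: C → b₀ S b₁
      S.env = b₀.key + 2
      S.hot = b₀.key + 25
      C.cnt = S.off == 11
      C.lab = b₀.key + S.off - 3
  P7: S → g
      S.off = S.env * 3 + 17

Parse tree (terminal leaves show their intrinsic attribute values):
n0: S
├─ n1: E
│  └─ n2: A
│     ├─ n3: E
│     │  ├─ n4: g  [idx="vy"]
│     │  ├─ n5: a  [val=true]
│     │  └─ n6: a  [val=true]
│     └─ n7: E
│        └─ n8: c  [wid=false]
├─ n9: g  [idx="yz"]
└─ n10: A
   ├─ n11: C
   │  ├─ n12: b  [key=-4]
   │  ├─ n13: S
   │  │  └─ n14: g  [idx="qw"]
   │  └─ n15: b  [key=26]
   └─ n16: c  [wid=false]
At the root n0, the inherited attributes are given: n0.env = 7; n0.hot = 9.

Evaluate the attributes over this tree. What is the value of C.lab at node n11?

1. n0.env = 7  [given at root]
2. n0.hot = 9  [given at root]
3. n1.idx = false  [S.env > 7]
4. n2.depth = -8  [-8]
5. n3.idx = false  [A.depth > -8]
6. n4.idx = "vy"  [terminal]
7. n5.val = true  [terminal]
8. n6.val = true  [terminal]
9. n3.pre = "pp"  ["pp"]
10. n7.idx = false  [false]
11. n8.wid = false  [terminal]
12. n7.pre = "yv"  ["yv"]
13. n2.pre = -2  [A.depth + 6]
14. n2.key = true  [A.depth > -9]
15. n1.pre = "vk"  ["vk"]
16. n9.idx = "yz"  [terminal]
17. n10.depth = 6  [S.hot + S.env - 10]
18. n11.live = false  [A.depth > 6]
19. n12.key = -4  [terminal]
20. n13.env = -2  [b₀.key + 2]
21. n13.hot = 21  [b₀.key + 25]
22. n14.idx = "qw"  [terminal]
23. n13.off = 11  [S.env * 3 + 17]
24. n15.key = 26  [terminal]
25. n11.cnt = true  [S.off == 11]
26. n11.lab = 4  [b₀.key + S.off - 3]
27. n16.wid = false  [terminal]
28. n10.pre = -8  [A.depth * -1 - 2]
29. n10.key = false  [C.lab > 4]
30. n0.off = 24  [S.hot + 15]

4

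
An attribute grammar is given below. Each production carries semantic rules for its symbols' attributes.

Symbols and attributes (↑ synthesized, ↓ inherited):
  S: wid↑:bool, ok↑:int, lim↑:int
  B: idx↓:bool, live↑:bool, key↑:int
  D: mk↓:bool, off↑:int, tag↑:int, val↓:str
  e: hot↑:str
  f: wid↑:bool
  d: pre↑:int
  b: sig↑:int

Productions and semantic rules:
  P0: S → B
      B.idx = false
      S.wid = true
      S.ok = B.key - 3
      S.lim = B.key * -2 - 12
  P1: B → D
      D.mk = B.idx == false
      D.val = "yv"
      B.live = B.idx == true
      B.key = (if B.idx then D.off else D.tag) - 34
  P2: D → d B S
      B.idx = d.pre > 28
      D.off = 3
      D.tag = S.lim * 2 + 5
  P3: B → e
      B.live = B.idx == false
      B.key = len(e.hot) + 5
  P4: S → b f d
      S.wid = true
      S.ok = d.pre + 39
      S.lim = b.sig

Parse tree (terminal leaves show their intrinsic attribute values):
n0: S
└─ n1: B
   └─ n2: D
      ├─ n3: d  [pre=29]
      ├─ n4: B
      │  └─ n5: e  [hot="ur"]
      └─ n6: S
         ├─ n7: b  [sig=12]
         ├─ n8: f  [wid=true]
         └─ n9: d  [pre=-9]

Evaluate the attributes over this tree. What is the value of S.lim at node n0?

1. n1.idx = false  [false]
2. n2.mk = true  [B.idx == false]
3. n2.val = "yv"  ["yv"]
4. n3.pre = 29  [terminal]
5. n4.idx = true  [d.pre > 28]
6. n5.hot = "ur"  [terminal]
7. n4.live = false  [B.idx == false]
8. n4.key = 7  [len(e.hot) + 5]
9. n7.sig = 12  [terminal]
10. n8.wid = true  [terminal]
11. n9.pre = -9  [terminal]
12. n6.wid = true  [true]
13. n6.ok = 30  [d.pre + 39]
14. n6.lim = 12  [b.sig]
15. n2.off = 3  [3]
16. n2.tag = 29  [S.lim * 2 + 5]
17. n1.live = false  [B.idx == true]
18. n1.key = -5  [(if B.idx then D.off else D.tag) - 34]
19. n0.wid = true  [true]
20. n0.ok = -8  [B.key - 3]
21. n0.lim = -2  [B.key * -2 - 12]

-2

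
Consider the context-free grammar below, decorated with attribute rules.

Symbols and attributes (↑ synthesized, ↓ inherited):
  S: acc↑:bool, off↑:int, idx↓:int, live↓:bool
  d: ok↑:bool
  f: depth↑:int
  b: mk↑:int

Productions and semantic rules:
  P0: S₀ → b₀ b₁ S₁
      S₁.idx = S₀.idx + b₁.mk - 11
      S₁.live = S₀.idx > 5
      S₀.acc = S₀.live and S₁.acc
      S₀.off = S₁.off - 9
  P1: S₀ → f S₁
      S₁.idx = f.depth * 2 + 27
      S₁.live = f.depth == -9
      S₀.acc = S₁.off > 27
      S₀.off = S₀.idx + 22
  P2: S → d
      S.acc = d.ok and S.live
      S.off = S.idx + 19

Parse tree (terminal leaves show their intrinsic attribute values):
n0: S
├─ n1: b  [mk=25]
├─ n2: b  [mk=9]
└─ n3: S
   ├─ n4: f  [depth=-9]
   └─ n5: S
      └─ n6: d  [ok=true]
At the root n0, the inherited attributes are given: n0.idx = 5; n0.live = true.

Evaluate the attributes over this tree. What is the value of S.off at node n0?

1. n0.idx = 5  [given at root]
2. n0.live = true  [given at root]
3. n1.mk = 25  [terminal]
4. n2.mk = 9  [terminal]
5. n3.idx = 3  [S₀.idx + b₁.mk - 11]
6. n3.live = false  [S₀.idx > 5]
7. n4.depth = -9  [terminal]
8. n5.idx = 9  [f.depth * 2 + 27]
9. n5.live = true  [f.depth == -9]
10. n6.ok = true  [terminal]
11. n5.acc = true  [d.ok and S.live]
12. n5.off = 28  [S.idx + 19]
13. n3.acc = true  [S₁.off > 27]
14. n3.off = 25  [S₀.idx + 22]
15. n0.acc = true  [S₀.live and S₁.acc]
16. n0.off = 16  [S₁.off - 9]

16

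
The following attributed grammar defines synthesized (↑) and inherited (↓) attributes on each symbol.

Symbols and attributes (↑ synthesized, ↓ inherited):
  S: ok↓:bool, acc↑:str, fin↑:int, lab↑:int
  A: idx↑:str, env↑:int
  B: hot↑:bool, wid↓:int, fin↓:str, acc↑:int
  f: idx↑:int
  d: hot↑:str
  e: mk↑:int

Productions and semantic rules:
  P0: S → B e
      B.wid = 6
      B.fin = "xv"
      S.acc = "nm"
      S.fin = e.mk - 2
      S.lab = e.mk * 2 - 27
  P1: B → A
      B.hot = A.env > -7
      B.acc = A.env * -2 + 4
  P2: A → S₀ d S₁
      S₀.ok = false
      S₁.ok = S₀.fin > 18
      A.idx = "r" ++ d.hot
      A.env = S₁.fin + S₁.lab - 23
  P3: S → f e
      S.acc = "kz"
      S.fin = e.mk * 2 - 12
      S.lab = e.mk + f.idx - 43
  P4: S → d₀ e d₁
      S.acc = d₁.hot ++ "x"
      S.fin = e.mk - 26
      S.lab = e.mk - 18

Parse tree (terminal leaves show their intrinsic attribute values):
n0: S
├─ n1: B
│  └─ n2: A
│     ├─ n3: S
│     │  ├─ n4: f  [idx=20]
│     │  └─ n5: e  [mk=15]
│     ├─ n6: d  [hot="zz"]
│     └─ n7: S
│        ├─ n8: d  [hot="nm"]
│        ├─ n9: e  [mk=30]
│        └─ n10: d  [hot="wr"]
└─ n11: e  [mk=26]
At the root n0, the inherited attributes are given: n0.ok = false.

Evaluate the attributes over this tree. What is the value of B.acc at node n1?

1. n0.ok = false  [given at root]
2. n1.wid = 6  [6]
3. n1.fin = "xv"  ["xv"]
4. n3.ok = false  [false]
5. n4.idx = 20  [terminal]
6. n5.mk = 15  [terminal]
7. n3.acc = "kz"  ["kz"]
8. n3.fin = 18  [e.mk * 2 - 12]
9. n3.lab = -8  [e.mk + f.idx - 43]
10. n6.hot = "zz"  [terminal]
11. n7.ok = false  [S₀.fin > 18]
12. n8.hot = "nm"  [terminal]
13. n9.mk = 30  [terminal]
14. n10.hot = "wr"  [terminal]
15. n7.acc = "wrx"  [d₁.hot ++ "x"]
16. n7.fin = 4  [e.mk - 26]
17. n7.lab = 12  [e.mk - 18]
18. n2.idx = "rzz"  ["r" ++ d.hot]
19. n2.env = -7  [S₁.fin + S₁.lab - 23]
20. n1.hot = false  [A.env > -7]
21. n1.acc = 18  [A.env * -2 + 4]
22. n11.mk = 26  [terminal]
23. n0.acc = "nm"  ["nm"]
24. n0.fin = 24  [e.mk - 2]
25. n0.lab = 25  [e.mk * 2 - 27]

18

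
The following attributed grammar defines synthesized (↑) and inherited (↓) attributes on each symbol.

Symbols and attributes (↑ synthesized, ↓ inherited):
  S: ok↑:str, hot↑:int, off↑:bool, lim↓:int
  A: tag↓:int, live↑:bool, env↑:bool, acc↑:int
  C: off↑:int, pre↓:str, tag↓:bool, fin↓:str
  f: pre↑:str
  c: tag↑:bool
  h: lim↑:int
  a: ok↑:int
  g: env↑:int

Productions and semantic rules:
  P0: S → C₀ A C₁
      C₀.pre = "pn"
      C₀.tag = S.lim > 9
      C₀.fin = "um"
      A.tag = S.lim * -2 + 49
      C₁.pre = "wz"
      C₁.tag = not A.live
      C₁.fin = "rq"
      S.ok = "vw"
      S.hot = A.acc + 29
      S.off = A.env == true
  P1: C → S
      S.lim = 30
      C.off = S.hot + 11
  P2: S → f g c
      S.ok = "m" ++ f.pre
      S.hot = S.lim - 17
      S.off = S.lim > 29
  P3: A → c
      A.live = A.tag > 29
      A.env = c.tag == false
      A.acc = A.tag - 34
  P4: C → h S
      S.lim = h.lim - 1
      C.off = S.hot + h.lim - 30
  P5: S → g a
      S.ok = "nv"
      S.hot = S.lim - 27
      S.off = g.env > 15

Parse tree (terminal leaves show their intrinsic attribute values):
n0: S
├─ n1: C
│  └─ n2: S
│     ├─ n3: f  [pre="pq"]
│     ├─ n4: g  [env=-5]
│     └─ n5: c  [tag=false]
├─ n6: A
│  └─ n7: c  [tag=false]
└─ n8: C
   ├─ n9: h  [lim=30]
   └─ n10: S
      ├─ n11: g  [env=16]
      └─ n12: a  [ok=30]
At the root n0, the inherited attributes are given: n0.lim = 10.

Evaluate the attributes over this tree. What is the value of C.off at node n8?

2

1. n0.lim = 10  [given at root]
2. n1.pre = "pn"  ["pn"]
3. n1.tag = true  [S.lim > 9]
4. n1.fin = "um"  ["um"]
5. n2.lim = 30  [30]
6. n3.pre = "pq"  [terminal]
7. n4.env = -5  [terminal]
8. n5.tag = false  [terminal]
9. n2.ok = "mpq"  ["m" ++ f.pre]
10. n2.hot = 13  [S.lim - 17]
11. n2.off = true  [S.lim > 29]
12. n1.off = 24  [S.hot + 11]
13. n6.tag = 29  [S.lim * -2 + 49]
14. n7.tag = false  [terminal]
15. n6.live = false  [A.tag > 29]
16. n6.env = true  [c.tag == false]
17. n6.acc = -5  [A.tag - 34]
18. n8.pre = "wz"  ["wz"]
19. n8.tag = true  [not A.live]
20. n8.fin = "rq"  ["rq"]
21. n9.lim = 30  [terminal]
22. n10.lim = 29  [h.lim - 1]
23. n11.env = 16  [terminal]
24. n12.ok = 30  [terminal]
25. n10.ok = "nv"  ["nv"]
26. n10.hot = 2  [S.lim - 27]
27. n10.off = true  [g.env > 15]
28. n8.off = 2  [S.hot + h.lim - 30]
29. n0.ok = "vw"  ["vw"]
30. n0.hot = 24  [A.acc + 29]
31. n0.off = true  [A.env == true]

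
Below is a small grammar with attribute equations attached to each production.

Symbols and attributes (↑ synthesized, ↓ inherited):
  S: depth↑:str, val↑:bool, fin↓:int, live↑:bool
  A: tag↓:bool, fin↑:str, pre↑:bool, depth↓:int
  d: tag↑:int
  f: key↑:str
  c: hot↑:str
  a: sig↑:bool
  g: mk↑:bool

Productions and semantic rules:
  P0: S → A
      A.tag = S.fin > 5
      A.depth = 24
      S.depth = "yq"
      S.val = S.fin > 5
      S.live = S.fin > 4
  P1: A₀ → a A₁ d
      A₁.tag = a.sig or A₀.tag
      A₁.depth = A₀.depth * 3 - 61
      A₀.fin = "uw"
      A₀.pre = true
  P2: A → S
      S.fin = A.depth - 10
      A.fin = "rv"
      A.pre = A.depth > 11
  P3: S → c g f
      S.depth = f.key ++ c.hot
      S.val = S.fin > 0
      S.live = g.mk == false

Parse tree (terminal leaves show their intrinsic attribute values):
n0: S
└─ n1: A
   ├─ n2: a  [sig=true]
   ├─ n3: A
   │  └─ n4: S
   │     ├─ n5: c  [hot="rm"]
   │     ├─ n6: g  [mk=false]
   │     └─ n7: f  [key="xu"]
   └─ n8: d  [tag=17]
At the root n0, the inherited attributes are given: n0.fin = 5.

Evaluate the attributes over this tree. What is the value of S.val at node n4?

true

1. n0.fin = 5  [given at root]
2. n1.tag = false  [S.fin > 5]
3. n1.depth = 24  [24]
4. n2.sig = true  [terminal]
5. n3.tag = true  [a.sig or A₀.tag]
6. n3.depth = 11  [A₀.depth * 3 - 61]
7. n4.fin = 1  [A.depth - 10]
8. n5.hot = "rm"  [terminal]
9. n6.mk = false  [terminal]
10. n7.key = "xu"  [terminal]
11. n4.depth = "xurm"  [f.key ++ c.hot]
12. n4.val = true  [S.fin > 0]
13. n4.live = true  [g.mk == false]
14. n3.fin = "rv"  ["rv"]
15. n3.pre = false  [A.depth > 11]
16. n8.tag = 17  [terminal]
17. n1.fin = "uw"  ["uw"]
18. n1.pre = true  [true]
19. n0.depth = "yq"  ["yq"]
20. n0.val = false  [S.fin > 5]
21. n0.live = true  [S.fin > 4]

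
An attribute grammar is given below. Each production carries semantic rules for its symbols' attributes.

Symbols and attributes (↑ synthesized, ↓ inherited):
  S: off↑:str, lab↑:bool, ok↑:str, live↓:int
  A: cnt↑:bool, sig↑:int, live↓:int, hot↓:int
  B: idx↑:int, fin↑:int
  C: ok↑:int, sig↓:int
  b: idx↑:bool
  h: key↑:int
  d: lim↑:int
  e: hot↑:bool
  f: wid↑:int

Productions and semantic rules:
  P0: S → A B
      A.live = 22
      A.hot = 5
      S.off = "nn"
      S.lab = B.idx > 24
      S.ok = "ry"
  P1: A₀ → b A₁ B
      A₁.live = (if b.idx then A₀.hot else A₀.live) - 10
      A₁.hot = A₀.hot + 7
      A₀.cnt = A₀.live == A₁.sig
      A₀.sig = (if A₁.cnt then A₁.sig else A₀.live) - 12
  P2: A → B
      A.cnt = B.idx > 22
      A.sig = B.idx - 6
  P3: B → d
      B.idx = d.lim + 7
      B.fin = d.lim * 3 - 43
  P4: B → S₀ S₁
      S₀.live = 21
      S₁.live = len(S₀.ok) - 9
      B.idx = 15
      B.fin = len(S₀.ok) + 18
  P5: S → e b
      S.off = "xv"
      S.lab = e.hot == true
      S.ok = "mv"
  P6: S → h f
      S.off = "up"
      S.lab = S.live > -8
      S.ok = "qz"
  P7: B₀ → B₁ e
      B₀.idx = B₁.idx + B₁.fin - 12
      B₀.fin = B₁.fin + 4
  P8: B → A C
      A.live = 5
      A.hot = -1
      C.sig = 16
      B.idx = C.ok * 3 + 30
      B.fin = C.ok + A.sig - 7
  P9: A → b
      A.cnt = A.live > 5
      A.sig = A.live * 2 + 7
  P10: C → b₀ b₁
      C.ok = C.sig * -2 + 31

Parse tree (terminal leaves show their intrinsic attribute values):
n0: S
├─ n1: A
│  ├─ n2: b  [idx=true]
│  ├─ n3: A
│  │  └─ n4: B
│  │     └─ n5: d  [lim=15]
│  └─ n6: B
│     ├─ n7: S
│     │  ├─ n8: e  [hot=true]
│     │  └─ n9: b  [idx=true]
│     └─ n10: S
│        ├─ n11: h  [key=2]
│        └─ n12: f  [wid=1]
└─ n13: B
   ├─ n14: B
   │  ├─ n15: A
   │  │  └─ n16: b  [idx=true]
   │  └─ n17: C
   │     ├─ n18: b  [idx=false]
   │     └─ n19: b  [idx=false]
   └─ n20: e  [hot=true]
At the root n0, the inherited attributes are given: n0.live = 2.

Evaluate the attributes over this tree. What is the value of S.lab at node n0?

1. n0.live = 2  [given at root]
2. n1.live = 22  [22]
3. n1.hot = 5  [5]
4. n2.idx = true  [terminal]
5. n3.live = -5  [(if b.idx then A₀.hot else A₀.live) - 10]
6. n3.hot = 12  [A₀.hot + 7]
7. n5.lim = 15  [terminal]
8. n4.idx = 22  [d.lim + 7]
9. n4.fin = 2  [d.lim * 3 - 43]
10. n3.cnt = false  [B.idx > 22]
11. n3.sig = 16  [B.idx - 6]
12. n7.live = 21  [21]
13. n8.hot = true  [terminal]
14. n9.idx = true  [terminal]
15. n7.off = "xv"  ["xv"]
16. n7.lab = true  [e.hot == true]
17. n7.ok = "mv"  ["mv"]
18. n10.live = -7  [len(S₀.ok) - 9]
19. n11.key = 2  [terminal]
20. n12.wid = 1  [terminal]
21. n10.off = "up"  ["up"]
22. n10.lab = true  [S.live > -8]
23. n10.ok = "qz"  ["qz"]
24. n6.idx = 15  [15]
25. n6.fin = 20  [len(S₀.ok) + 18]
26. n1.cnt = false  [A₀.live == A₁.sig]
27. n1.sig = 10  [(if A₁.cnt then A₁.sig else A₀.live) - 12]
28. n15.live = 5  [5]
29. n15.hot = -1  [-1]
30. n16.idx = true  [terminal]
31. n15.cnt = false  [A.live > 5]
32. n15.sig = 17  [A.live * 2 + 7]
33. n17.sig = 16  [16]
34. n18.idx = false  [terminal]
35. n19.idx = false  [terminal]
36. n17.ok = -1  [C.sig * -2 + 31]
37. n14.idx = 27  [C.ok * 3 + 30]
38. n14.fin = 9  [C.ok + A.sig - 7]
39. n20.hot = true  [terminal]
40. n13.idx = 24  [B₁.idx + B₁.fin - 12]
41. n13.fin = 13  [B₁.fin + 4]
42. n0.off = "nn"  ["nn"]
43. n0.lab = false  [B.idx > 24]
44. n0.ok = "ry"  ["ry"]

false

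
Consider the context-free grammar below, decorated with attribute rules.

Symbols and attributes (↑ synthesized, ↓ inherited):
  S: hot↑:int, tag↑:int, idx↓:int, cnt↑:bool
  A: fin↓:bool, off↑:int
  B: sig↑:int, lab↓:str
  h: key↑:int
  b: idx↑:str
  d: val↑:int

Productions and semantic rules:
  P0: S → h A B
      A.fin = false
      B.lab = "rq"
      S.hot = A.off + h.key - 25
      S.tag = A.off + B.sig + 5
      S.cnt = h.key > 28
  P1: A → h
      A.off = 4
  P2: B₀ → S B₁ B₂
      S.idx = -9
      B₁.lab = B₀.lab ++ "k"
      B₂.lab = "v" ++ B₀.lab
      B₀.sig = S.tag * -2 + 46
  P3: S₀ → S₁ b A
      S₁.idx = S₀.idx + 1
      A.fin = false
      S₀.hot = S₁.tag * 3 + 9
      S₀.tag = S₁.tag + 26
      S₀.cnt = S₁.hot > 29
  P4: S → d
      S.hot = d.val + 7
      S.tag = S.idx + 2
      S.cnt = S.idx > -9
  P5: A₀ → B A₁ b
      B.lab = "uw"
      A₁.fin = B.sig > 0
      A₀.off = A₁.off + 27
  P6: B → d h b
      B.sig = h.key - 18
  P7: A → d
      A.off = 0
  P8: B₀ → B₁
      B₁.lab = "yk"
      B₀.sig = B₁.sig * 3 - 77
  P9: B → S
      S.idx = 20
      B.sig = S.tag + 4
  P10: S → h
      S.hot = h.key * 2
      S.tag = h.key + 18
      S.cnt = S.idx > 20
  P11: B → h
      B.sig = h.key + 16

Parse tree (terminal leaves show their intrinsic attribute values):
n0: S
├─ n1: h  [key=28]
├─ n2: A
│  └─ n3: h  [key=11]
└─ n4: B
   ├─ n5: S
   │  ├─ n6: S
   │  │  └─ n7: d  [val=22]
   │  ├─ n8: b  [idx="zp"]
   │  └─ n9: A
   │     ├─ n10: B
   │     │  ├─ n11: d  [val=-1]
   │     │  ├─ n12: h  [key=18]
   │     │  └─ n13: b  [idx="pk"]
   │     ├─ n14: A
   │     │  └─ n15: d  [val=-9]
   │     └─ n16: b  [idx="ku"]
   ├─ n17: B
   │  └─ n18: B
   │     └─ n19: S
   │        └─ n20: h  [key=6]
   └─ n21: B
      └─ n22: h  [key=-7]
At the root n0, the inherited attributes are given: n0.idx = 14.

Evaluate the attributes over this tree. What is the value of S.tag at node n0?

1. n0.idx = 14  [given at root]
2. n1.key = 28  [terminal]
3. n2.fin = false  [false]
4. n3.key = 11  [terminal]
5. n2.off = 4  [4]
6. n4.lab = "rq"  ["rq"]
7. n5.idx = -9  [-9]
8. n6.idx = -8  [S₀.idx + 1]
9. n7.val = 22  [terminal]
10. n6.hot = 29  [d.val + 7]
11. n6.tag = -6  [S.idx + 2]
12. n6.cnt = true  [S.idx > -9]
13. n8.idx = "zp"  [terminal]
14. n9.fin = false  [false]
15. n10.lab = "uw"  ["uw"]
16. n11.val = -1  [terminal]
17. n12.key = 18  [terminal]
18. n13.idx = "pk"  [terminal]
19. n10.sig = 0  [h.key - 18]
20. n14.fin = false  [B.sig > 0]
21. n15.val = -9  [terminal]
22. n14.off = 0  [0]
23. n16.idx = "ku"  [terminal]
24. n9.off = 27  [A₁.off + 27]
25. n5.hot = -9  [S₁.tag * 3 + 9]
26. n5.tag = 20  [S₁.tag + 26]
27. n5.cnt = false  [S₁.hot > 29]
28. n17.lab = "rqk"  [B₀.lab ++ "k"]
29. n18.lab = "yk"  ["yk"]
30. n19.idx = 20  [20]
31. n20.key = 6  [terminal]
32. n19.hot = 12  [h.key * 2]
33. n19.tag = 24  [h.key + 18]
34. n19.cnt = false  [S.idx > 20]
35. n18.sig = 28  [S.tag + 4]
36. n17.sig = 7  [B₁.sig * 3 - 77]
37. n21.lab = "vrq"  ["v" ++ B₀.lab]
38. n22.key = -7  [terminal]
39. n21.sig = 9  [h.key + 16]
40. n4.sig = 6  [S.tag * -2 + 46]
41. n0.hot = 7  [A.off + h.key - 25]
42. n0.tag = 15  [A.off + B.sig + 5]
43. n0.cnt = false  [h.key > 28]

15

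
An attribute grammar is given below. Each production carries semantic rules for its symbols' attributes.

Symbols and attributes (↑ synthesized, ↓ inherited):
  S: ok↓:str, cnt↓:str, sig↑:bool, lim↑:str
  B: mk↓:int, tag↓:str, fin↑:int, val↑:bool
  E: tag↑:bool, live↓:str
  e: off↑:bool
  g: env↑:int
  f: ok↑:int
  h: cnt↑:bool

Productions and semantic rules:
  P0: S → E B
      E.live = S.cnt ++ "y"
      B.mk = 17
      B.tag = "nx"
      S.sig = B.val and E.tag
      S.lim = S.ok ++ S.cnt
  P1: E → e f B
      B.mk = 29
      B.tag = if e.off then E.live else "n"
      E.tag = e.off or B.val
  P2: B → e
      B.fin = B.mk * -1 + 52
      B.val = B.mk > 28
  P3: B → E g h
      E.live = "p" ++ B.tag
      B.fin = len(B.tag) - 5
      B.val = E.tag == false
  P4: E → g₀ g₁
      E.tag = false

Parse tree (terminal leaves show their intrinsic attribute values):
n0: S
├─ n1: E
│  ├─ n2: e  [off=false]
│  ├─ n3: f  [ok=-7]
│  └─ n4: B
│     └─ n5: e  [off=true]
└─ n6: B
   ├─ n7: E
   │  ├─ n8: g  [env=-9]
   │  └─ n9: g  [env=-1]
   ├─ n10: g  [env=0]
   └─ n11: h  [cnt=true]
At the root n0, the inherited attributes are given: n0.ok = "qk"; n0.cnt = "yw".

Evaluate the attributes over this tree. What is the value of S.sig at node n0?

true

1. n0.ok = "qk"  [given at root]
2. n0.cnt = "yw"  [given at root]
3. n1.live = "ywy"  [S.cnt ++ "y"]
4. n2.off = false  [terminal]
5. n3.ok = -7  [terminal]
6. n4.mk = 29  [29]
7. n4.tag = "n"  [if e.off then E.live else "n"]
8. n5.off = true  [terminal]
9. n4.fin = 23  [B.mk * -1 + 52]
10. n4.val = true  [B.mk > 28]
11. n1.tag = true  [e.off or B.val]
12. n6.mk = 17  [17]
13. n6.tag = "nx"  ["nx"]
14. n7.live = "pnx"  ["p" ++ B.tag]
15. n8.env = -9  [terminal]
16. n9.env = -1  [terminal]
17. n7.tag = false  [false]
18. n10.env = 0  [terminal]
19. n11.cnt = true  [terminal]
20. n6.fin = -3  [len(B.tag) - 5]
21. n6.val = true  [E.tag == false]
22. n0.sig = true  [B.val and E.tag]
23. n0.lim = "qkyw"  [S.ok ++ S.cnt]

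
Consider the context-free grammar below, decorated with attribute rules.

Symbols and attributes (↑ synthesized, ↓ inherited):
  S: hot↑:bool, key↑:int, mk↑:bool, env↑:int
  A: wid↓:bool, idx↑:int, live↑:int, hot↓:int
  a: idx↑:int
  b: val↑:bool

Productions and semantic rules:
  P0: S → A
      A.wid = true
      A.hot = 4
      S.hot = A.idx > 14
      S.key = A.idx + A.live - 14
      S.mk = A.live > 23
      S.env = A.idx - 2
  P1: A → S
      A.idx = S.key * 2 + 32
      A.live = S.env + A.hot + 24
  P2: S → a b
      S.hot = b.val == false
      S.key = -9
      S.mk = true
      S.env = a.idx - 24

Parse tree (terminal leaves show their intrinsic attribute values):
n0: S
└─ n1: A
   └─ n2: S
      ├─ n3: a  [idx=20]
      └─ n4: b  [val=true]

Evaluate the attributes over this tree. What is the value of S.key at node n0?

24

1. n1.wid = true  [true]
2. n1.hot = 4  [4]
3. n3.idx = 20  [terminal]
4. n4.val = true  [terminal]
5. n2.hot = false  [b.val == false]
6. n2.key = -9  [-9]
7. n2.mk = true  [true]
8. n2.env = -4  [a.idx - 24]
9. n1.idx = 14  [S.key * 2 + 32]
10. n1.live = 24  [S.env + A.hot + 24]
11. n0.hot = false  [A.idx > 14]
12. n0.key = 24  [A.idx + A.live - 14]
13. n0.mk = true  [A.live > 23]
14. n0.env = 12  [A.idx - 2]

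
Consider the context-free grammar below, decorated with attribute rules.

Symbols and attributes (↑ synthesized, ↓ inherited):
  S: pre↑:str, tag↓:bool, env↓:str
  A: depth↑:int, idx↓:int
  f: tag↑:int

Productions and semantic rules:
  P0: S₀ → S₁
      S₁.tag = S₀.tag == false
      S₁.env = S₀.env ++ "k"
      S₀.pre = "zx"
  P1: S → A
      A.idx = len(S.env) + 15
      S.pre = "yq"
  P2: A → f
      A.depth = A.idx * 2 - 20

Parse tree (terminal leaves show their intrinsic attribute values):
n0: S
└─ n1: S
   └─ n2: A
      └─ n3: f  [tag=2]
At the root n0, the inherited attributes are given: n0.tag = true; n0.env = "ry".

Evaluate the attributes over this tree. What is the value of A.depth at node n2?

1. n0.tag = true  [given at root]
2. n0.env = "ry"  [given at root]
3. n1.tag = false  [S₀.tag == false]
4. n1.env = "ryk"  [S₀.env ++ "k"]
5. n2.idx = 18  [len(S.env) + 15]
6. n3.tag = 2  [terminal]
7. n2.depth = 16  [A.idx * 2 - 20]
8. n1.pre = "yq"  ["yq"]
9. n0.pre = "zx"  ["zx"]

16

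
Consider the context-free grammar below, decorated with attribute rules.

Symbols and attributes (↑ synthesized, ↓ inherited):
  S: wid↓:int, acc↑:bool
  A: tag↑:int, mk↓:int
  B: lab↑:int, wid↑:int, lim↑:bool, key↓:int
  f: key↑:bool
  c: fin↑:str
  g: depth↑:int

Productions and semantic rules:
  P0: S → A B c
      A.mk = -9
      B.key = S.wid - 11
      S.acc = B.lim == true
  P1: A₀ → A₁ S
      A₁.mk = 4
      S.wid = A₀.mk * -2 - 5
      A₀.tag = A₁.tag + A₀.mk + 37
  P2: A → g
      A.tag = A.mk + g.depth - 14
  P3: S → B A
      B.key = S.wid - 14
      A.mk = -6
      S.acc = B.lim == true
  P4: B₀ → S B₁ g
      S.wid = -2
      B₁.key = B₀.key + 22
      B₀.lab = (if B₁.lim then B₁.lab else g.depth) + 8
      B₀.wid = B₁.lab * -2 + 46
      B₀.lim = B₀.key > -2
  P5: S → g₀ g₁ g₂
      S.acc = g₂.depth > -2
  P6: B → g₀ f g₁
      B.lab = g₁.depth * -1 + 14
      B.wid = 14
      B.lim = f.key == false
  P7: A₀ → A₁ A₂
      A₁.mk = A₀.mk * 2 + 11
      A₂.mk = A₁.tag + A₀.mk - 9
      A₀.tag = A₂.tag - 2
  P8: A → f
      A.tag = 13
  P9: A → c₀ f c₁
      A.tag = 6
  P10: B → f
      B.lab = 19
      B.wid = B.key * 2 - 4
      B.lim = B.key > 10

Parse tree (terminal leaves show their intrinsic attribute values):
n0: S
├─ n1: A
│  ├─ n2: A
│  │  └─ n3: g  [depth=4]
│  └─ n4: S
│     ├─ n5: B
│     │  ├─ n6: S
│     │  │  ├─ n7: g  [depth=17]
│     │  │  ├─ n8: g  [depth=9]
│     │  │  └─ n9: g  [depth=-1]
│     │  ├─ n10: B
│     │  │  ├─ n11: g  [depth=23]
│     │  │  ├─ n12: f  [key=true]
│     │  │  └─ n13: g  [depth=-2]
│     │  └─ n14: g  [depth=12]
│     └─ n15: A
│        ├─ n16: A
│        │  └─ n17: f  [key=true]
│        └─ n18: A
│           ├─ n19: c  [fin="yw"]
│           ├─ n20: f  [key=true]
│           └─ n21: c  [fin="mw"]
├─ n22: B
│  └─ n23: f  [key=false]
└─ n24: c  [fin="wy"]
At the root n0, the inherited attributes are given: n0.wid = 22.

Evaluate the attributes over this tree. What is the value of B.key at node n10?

21

1. n0.wid = 22  [given at root]
2. n1.mk = -9  [-9]
3. n2.mk = 4  [4]
4. n3.depth = 4  [terminal]
5. n2.tag = -6  [A.mk + g.depth - 14]
6. n4.wid = 13  [A₀.mk * -2 - 5]
7. n5.key = -1  [S.wid - 14]
8. n6.wid = -2  [-2]
9. n7.depth = 17  [terminal]
10. n8.depth = 9  [terminal]
11. n9.depth = -1  [terminal]
12. n6.acc = true  [g₂.depth > -2]
13. n10.key = 21  [B₀.key + 22]
14. n11.depth = 23  [terminal]
15. n12.key = true  [terminal]
16. n13.depth = -2  [terminal]
17. n10.lab = 16  [g₁.depth * -1 + 14]
18. n10.wid = 14  [14]
19. n10.lim = false  [f.key == false]
20. n14.depth = 12  [terminal]
21. n5.lab = 20  [(if B₁.lim then B₁.lab else g.depth) + 8]
22. n5.wid = 14  [B₁.lab * -2 + 46]
23. n5.lim = true  [B₀.key > -2]
24. n15.mk = -6  [-6]
25. n16.mk = -1  [A₀.mk * 2 + 11]
26. n17.key = true  [terminal]
27. n16.tag = 13  [13]
28. n18.mk = -2  [A₁.tag + A₀.mk - 9]
29. n19.fin = "yw"  [terminal]
30. n20.key = true  [terminal]
31. n21.fin = "mw"  [terminal]
32. n18.tag = 6  [6]
33. n15.tag = 4  [A₂.tag - 2]
34. n4.acc = true  [B.lim == true]
35. n1.tag = 22  [A₁.tag + A₀.mk + 37]
36. n22.key = 11  [S.wid - 11]
37. n23.key = false  [terminal]
38. n22.lab = 19  [19]
39. n22.wid = 18  [B.key * 2 - 4]
40. n22.lim = true  [B.key > 10]
41. n24.fin = "wy"  [terminal]
42. n0.acc = true  [B.lim == true]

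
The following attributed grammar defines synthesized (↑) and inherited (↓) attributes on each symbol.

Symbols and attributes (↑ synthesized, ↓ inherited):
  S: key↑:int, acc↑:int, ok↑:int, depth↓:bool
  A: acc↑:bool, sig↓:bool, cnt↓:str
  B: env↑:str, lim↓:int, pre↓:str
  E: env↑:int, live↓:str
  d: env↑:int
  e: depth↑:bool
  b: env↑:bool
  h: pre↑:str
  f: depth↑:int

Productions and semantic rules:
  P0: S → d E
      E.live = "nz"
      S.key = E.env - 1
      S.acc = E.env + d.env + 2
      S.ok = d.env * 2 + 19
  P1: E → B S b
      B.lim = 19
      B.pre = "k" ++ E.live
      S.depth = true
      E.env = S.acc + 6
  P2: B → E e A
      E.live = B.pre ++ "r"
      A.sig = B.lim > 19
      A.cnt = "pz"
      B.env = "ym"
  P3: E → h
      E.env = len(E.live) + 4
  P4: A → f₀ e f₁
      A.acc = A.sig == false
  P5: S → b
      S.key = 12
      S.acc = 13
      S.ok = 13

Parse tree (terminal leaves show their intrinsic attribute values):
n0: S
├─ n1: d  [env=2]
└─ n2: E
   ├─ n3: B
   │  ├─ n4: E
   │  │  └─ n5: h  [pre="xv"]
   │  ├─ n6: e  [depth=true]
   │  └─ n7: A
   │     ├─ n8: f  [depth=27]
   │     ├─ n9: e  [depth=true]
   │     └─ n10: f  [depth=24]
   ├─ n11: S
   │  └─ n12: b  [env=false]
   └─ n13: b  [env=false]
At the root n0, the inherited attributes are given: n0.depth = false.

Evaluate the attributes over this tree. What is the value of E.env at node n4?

1. n0.depth = false  [given at root]
2. n1.env = 2  [terminal]
3. n2.live = "nz"  ["nz"]
4. n3.lim = 19  [19]
5. n3.pre = "knz"  ["k" ++ E.live]
6. n4.live = "knzr"  [B.pre ++ "r"]
7. n5.pre = "xv"  [terminal]
8. n4.env = 8  [len(E.live) + 4]
9. n6.depth = true  [terminal]
10. n7.sig = false  [B.lim > 19]
11. n7.cnt = "pz"  ["pz"]
12. n8.depth = 27  [terminal]
13. n9.depth = true  [terminal]
14. n10.depth = 24  [terminal]
15. n7.acc = true  [A.sig == false]
16. n3.env = "ym"  ["ym"]
17. n11.depth = true  [true]
18. n12.env = false  [terminal]
19. n11.key = 12  [12]
20. n11.acc = 13  [13]
21. n11.ok = 13  [13]
22. n13.env = false  [terminal]
23. n2.env = 19  [S.acc + 6]
24. n0.key = 18  [E.env - 1]
25. n0.acc = 23  [E.env + d.env + 2]
26. n0.ok = 23  [d.env * 2 + 19]

8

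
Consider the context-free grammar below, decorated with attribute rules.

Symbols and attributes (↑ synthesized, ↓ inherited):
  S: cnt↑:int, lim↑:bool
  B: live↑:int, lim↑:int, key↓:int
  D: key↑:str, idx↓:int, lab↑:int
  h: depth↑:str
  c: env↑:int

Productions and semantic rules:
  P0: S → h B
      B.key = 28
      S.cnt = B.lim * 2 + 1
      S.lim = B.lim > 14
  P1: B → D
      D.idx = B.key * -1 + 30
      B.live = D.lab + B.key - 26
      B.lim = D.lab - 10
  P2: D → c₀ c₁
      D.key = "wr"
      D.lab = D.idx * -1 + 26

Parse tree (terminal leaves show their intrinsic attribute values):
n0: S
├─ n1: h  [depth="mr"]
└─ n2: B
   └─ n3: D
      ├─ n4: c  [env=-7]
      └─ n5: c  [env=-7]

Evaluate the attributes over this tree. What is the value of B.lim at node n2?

14

1. n1.depth = "mr"  [terminal]
2. n2.key = 28  [28]
3. n3.idx = 2  [B.key * -1 + 30]
4. n4.env = -7  [terminal]
5. n5.env = -7  [terminal]
6. n3.key = "wr"  ["wr"]
7. n3.lab = 24  [D.idx * -1 + 26]
8. n2.live = 26  [D.lab + B.key - 26]
9. n2.lim = 14  [D.lab - 10]
10. n0.cnt = 29  [B.lim * 2 + 1]
11. n0.lim = false  [B.lim > 14]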